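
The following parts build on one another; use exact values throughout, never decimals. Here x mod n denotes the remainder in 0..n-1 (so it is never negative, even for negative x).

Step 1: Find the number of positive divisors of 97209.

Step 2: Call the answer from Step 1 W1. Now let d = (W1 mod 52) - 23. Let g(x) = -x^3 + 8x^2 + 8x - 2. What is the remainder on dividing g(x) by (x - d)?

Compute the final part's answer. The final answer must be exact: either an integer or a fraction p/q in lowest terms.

Step 1: 97209 = 3^2 * 7 * 1543; number of divisors = (2+1) * (1+1) * (1+1) = 12; answer 12
Step 2: W1 = 12; d = -11; remainder = value at the root: -1*(-11)^3 + 8*(-11)^2 + 8*(-11)^1 - 2 = (1331) + (968) + (-88) + (-2) = 2209; answer 2209

2209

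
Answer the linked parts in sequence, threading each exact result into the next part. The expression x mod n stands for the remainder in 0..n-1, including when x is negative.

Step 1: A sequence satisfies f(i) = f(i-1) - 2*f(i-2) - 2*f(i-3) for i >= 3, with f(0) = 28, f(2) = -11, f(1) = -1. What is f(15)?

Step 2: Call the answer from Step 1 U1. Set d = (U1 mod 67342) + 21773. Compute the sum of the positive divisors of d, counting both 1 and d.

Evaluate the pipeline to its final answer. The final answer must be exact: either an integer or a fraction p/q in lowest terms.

Step 1: f(3) = 1*(-11) - 2*(-1) - 2*(28) = -65; iterating: f(3)=-65, f(4)=-41, f(5)=111, f(6)=323, f(7)=183, f(8)=-685, f(9)=-1697, f(10)=-693, f(11)=4071, f(12)=8851, f(13)=2095, f(14)=-23749, f(15)=-45641; answer -45641
Step 2: U1 = -45641; d = 43474; 43474 = 2 * 21737; sigma = (1 + 2) * (1 + 21737) = 3 * 21738 = 65214; answer 65214

65214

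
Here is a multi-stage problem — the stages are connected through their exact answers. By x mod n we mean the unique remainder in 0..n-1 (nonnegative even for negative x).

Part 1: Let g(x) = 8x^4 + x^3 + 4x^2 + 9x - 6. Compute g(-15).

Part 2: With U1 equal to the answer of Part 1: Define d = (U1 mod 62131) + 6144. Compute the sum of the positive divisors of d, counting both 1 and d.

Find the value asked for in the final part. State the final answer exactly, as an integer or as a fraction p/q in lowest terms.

Part 1: 8*(-15)^4 + 1*(-15)^3 + 4*(-15)^2 + 9*(-15)^1 - 6 = (405000) + (-3375) + (900) + (-135) + (-6) = 402384; answer 402384
Part 2: U1 = 402384; d = 35742; 35742 = 2 * 3 * 7 * 23 * 37; sigma = (1 + 2) * (1 + 3) * (1 + 7) * (1 + 23) * (1 + 37) = 3 * 4 * 8 * 24 * 38 = 87552; answer 87552

87552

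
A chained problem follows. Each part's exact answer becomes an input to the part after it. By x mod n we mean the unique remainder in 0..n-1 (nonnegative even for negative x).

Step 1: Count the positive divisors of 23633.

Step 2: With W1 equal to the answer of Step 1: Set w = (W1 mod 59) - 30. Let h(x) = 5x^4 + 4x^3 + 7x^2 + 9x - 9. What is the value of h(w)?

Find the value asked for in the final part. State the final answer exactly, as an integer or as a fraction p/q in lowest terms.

2990699

Step 1: 23633 is prime, so its only divisors are 1 and 23633; count = 2; answer 2
Step 2: W1 = 2; w = -28; 5*(-28)^4 + 4*(-28)^3 + 7*(-28)^2 + 9*(-28)^1 - 9 = (3073280) + (-87808) + (5488) + (-252) + (-9) = 2990699; answer 2990699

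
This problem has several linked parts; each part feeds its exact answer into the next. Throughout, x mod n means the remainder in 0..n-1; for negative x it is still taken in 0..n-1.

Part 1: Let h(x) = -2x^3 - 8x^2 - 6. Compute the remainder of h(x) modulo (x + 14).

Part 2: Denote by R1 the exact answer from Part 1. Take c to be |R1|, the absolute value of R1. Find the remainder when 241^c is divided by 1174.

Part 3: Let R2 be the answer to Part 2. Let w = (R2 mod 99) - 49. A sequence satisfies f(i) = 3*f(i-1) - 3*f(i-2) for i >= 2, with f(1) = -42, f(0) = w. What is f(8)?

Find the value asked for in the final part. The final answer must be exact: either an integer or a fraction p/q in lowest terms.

6156

Part 1: remainder = value at the root: -2*(-14)^3 - 8*(-14)^2 - 6 = (5488) + (-1568) + (-6) = 3914; answer 3914
Part 2: R1 = 3914; c = 3914; squarings mod 1174: 241^1=241, 241^2=555, 241^4=437, 241^8=781, 241^16=655, 241^32=515, 241^64=1075, 241^128=409, 241^256=573, 241^512=783, 241^1024=261, 241^2048=29; 241^3914 = 241^2 * 241^8 * 241^64 * 241^256 * 241^512 * 241^1024 * 241^2048 = 281 (mod 1174); answer 281
Part 3: R2 = 281; w = 34; f(2) = 3*(-42) - 3*(34) = -228; iterating: f(2)=-228, f(3)=-558, f(4)=-990, f(5)=-1296, f(6)=-918, f(7)=1134, f(8)=6156; answer 6156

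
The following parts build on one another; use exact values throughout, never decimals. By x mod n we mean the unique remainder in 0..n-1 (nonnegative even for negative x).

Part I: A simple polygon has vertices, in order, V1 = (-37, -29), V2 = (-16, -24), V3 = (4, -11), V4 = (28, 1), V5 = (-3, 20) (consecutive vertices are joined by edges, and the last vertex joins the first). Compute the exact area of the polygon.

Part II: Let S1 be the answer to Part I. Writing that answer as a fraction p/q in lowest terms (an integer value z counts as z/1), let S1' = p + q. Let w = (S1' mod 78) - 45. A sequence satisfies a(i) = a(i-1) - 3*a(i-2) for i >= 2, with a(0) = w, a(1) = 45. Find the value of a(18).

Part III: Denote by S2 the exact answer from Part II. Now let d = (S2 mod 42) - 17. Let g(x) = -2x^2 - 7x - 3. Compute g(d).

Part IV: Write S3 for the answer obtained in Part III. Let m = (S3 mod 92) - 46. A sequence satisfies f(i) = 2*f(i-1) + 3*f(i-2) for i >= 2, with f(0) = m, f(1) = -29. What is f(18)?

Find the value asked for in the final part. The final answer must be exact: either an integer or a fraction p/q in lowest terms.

-5617597105

Part I: cross terms: (-37*-24 - -16*-29)=424, (-16*-11 - 4*-24)=272, (4*1 - 28*-11)=312, (28*20 - -3*1)=563, (-3*-29 - -37*20)=827; twice the area = |2398| = 2398; area = 1199; answer 1199
Part II: S1 = 1199; threaded value p + q = 1200; w = -15; a(2) = 1*(45) - 3*(-15) = 90; iterating: a(2)=90, a(3)=-45, a(4)=-315, a(5)=-180, a(6)=765, a(7)=1305, a(8)=-990, a(9)=-4905, a(10)=-1935, a(11)=12780, a(12)=18585, a(13)=-19755, a(14)=-75510, a(15)=-16245, a(16)=210285, a(17)=259020, a(18)=-371835; answer -371835
Part III: S2 = -371835; d = 16; -2*(16)^2 - 7*(16)^1 - 3 = (-512) + (-112) + (-3) = -627; answer -627
Part IV: S3 = -627; m = -29; f(2) = 2*(-29) + 3*(-29) = -145; iterating: f(2)=-145, f(3)=-377, f(4)=-1189, f(5)=-3509, f(6)=-10585, f(7)=-31697, f(8)=-95149, f(9)=-285389, f(10)=-856225, f(11)=-2568617, f(12)=-7705909, f(13)=-23117669, f(14)=-69353065, f(15)=-208059137, f(16)=-624177469, f(17)=-1872532349, f(18)=-5617597105; answer -5617597105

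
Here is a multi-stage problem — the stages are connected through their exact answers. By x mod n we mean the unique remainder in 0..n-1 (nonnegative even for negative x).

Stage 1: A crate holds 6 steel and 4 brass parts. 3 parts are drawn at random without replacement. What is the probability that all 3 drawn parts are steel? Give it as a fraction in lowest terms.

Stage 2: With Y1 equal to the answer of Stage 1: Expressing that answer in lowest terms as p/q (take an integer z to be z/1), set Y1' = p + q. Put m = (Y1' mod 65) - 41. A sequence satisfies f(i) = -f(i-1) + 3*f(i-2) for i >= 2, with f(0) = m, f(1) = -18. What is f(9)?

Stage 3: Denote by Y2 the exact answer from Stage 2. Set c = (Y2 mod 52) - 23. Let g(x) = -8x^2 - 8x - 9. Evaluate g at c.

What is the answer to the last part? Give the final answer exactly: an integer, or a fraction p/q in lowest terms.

Stage 1: total draws C(10,3) = 120; favorable C(6,3) = 20; P = 1/6; answer 1/6
Stage 2: Y1 = 1/6; threaded value p + q = 7; m = -34; f(2) = -1*(-18) + 3*(-34) = -84; iterating: f(2)=-84, f(3)=30, f(4)=-282, f(5)=372, f(6)=-1218, f(7)=2334, f(8)=-5988, f(9)=12990; answer 12990
Stage 3: Y2 = 12990; c = 19; -8*(19)^2 - 8*(19)^1 - 9 = (-2888) + (-152) + (-9) = -3049; answer -3049

-3049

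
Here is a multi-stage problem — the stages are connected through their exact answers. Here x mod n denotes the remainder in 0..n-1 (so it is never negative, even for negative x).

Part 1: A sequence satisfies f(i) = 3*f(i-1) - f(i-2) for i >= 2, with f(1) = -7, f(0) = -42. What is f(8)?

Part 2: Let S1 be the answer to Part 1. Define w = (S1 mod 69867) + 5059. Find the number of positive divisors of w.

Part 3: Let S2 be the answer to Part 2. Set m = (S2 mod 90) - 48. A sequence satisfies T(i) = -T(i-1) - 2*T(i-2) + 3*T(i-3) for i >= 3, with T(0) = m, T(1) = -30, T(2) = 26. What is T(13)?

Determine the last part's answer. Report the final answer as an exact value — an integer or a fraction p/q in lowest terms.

-31932

Part 1: f(2) = 3*(-7) - 1*(-42) = 21; iterating: f(2)=21, f(3)=70, f(4)=189, f(5)=497, f(6)=1302, f(7)=3409, f(8)=8925; answer 8925
Part 2: S1 = 8925; w = 13984; 13984 = 2^5 * 19 * 23; number of divisors = (5+1) * (1+1) * (1+1) = 24; answer 24
Part 3: S2 = 24; m = -24; T(3) = -1*(26) - 2*(-30) + 3*(-24) = -38; iterating: T(3)=-38, T(4)=-104, T(5)=258, T(6)=-164, T(7)=-664, T(8)=1766, T(9)=-930, T(10)=-4594, T(11)=11752, T(12)=-5354, T(13)=-31932; answer -31932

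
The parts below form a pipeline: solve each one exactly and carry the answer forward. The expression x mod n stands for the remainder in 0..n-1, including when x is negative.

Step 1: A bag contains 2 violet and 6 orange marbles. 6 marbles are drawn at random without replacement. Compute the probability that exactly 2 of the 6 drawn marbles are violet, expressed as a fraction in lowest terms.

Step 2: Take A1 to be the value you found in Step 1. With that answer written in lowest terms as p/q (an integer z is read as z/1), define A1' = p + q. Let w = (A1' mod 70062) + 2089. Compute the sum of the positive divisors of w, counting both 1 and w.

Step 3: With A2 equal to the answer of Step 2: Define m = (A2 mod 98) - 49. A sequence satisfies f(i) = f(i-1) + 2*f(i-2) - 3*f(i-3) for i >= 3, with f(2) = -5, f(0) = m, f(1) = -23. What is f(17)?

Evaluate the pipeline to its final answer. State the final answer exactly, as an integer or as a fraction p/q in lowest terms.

Step 1: total draws C(8,6) = 28; favorable C(2,2)*C(6,4) = 15; P = 15/28; answer 15/28
Step 2: A1 = 15/28; threaded value p + q = 43; w = 2132; 2132 = 2^2 * 13 * 41; sigma = (1 + 2 + 4) * (1 + 13) * (1 + 41) = 7 * 14 * 42 = 4116; answer 4116
Step 3: A2 = 4116; m = -49; f(3) = 1*(-5) + 2*(-23) - 3*(-49) = 96; iterating: f(3)=96, f(4)=155, f(5)=362, f(6)=384, f(7)=643, f(8)=325, f(9)=459, f(10)=-820, f(11)=-877, f(12)=-3894, f(13)=-3188, f(14)=-8345, f(15)=-3039, f(16)=-10165, f(17)=8792; answer 8792

8792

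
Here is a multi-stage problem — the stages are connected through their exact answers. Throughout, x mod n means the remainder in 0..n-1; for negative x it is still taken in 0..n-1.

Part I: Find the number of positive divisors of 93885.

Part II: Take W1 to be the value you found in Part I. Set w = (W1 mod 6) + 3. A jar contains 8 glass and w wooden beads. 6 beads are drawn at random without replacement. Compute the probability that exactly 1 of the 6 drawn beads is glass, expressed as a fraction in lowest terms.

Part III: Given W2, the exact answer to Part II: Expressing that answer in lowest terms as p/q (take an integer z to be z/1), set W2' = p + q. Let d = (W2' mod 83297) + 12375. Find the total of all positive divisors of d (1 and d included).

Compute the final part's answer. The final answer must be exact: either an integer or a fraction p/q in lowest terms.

Part I: 93885 = 3 * 5 * 11 * 569; number of divisors = (1+1) * (1+1) * (1+1) * (1+1) = 16; answer 16
Part II: W1 = 16; w = 7; total draws C(15,6) = 5005; favorable C(8,1)*C(7,5) = 168; P = 24/715; answer 24/715
Part III: W2 = 24/715; threaded value p + q = 739; d = 13114; 13114 = 2 * 79 * 83; sigma = (1 + 2) * (1 + 79) * (1 + 83) = 3 * 80 * 84 = 20160; answer 20160

20160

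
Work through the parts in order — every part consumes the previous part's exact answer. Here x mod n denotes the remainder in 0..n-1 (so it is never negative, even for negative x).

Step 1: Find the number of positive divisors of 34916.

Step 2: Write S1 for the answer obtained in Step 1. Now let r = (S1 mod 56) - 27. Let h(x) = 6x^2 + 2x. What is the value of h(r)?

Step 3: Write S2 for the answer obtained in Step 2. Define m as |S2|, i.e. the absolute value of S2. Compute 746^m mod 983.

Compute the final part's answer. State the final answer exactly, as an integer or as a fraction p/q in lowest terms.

424

Step 1: 34916 = 2^2 * 7 * 29 * 43; number of divisors = (2+1) * (1+1) * (1+1) * (1+1) = 24; answer 24
Step 2: S1 = 24; r = -3; 6*(-3)^2 + 2*(-3)^1 = (54) + (-6) = 48; answer 48
Step 3: S2 = 48; m = 48; squarings mod 983: 746^1=746, 746^2=138, 746^4=367, 746^8=18, 746^16=324, 746^32=778; 746^48 = 746^16 * 746^32 = 424 (mod 983); answer 424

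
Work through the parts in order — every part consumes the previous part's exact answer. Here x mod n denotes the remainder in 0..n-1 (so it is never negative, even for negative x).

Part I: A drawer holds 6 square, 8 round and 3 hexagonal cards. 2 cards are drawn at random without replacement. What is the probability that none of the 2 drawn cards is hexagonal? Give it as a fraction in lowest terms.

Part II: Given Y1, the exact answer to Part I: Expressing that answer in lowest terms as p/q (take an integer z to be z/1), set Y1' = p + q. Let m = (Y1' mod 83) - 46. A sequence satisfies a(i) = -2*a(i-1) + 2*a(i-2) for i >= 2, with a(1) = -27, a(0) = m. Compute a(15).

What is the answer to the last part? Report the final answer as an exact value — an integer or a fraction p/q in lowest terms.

Part I: total draws C(17,2) = 136; favorable C(14,2) = 91; P = 91/136; answer 91/136
Part II: Y1 = 91/136; threaded value p + q = 227; m = 15; a(2) = -2*(-27) + 2*(15) = 84; iterating: a(2)=84, a(3)=-222, a(4)=612, a(5)=-1668, a(6)=4560, a(7)=-12456, a(8)=34032, a(9)=-92976, a(10)=254016, a(11)=-693984, a(12)=1896000, a(13)=-5179968, a(14)=14151936, a(15)=-38663808; answer -38663808

-38663808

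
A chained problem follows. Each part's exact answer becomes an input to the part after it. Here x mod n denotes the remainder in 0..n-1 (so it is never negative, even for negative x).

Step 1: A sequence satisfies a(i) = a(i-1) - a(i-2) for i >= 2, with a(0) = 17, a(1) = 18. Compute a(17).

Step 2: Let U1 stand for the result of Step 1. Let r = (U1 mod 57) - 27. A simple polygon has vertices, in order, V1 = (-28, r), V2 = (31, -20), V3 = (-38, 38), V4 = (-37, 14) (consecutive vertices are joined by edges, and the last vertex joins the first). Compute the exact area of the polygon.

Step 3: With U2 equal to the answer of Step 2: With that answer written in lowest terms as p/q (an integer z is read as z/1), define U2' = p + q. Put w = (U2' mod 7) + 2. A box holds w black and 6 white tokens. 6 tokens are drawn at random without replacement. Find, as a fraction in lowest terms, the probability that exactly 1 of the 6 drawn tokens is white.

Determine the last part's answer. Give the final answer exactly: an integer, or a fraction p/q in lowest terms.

3/77

Step 1: a(2) = 1*(18) - 1*(17) = 1; iterating: a(2)=1, a(3)=-17, a(4)=-18, a(5)=-1, a(6)=17, a(7)=18, a(8)=1, a(9)=-17, a(10)=-18, a(11)=-1, a(12)=17, a(13)=18, a(14)=1, a(15)=-17, a(16)=-18, a(17)=-1; answer -1
Step 2: U1 = -1; r = 29; cross terms: (-28*-20 - 31*29)=-339, (31*38 - -38*-20)=418, (-38*14 - -37*38)=874, (-37*29 - -28*14)=-681; twice the area = |272| = 272; area = 136; answer 136
Step 3: U2 = 136; threaded value p + q = 137; w = 6; total draws C(12,6) = 924; favorable C(6,1)*C(6,5) = 36; P = 3/77; answer 3/77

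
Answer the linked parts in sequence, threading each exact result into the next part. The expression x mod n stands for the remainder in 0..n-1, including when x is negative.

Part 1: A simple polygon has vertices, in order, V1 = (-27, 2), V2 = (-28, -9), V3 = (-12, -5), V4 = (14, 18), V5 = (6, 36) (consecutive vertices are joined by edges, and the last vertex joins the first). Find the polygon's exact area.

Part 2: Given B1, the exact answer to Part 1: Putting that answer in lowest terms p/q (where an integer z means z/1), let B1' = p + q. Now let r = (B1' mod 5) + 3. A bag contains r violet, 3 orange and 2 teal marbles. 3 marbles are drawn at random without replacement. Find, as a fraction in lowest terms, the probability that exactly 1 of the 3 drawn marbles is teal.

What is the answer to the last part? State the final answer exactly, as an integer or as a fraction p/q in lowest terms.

Part 1: cross terms: (-27*-9 - -28*2)=299, (-28*-5 - -12*-9)=32, (-12*18 - 14*-5)=-146, (14*36 - 6*18)=396, (6*2 - -27*36)=984; twice the area = |1565| = 1565; area = 1565/2; answer 1565/2
Part 2: B1 = 1565/2; threaded value p + q = 1567; r = 5; total draws C(10,3) = 120; favorable C(2,1)*C(8,2) = 56; P = 7/15; answer 7/15

7/15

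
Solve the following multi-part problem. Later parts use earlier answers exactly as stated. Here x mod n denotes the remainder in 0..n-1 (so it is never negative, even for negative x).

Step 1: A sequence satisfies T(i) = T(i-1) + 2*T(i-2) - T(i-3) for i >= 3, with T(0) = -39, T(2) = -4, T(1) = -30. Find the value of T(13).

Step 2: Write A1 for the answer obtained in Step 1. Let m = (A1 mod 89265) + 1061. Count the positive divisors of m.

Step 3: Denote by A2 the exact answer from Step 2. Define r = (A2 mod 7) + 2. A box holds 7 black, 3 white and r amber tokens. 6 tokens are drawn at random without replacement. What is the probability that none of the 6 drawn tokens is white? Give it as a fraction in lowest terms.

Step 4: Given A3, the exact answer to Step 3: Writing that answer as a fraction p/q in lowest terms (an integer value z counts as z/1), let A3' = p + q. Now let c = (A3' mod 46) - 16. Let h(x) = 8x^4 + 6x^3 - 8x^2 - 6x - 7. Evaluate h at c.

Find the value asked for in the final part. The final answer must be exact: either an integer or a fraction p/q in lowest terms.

5797673

Step 1: T(3) = 1*(-4) + 2*(-30) - 1*(-39) = -25; iterating: T(3)=-25, T(4)=-3, T(5)=-49, T(6)=-30, T(7)=-125, T(8)=-136, T(9)=-356, T(10)=-503, T(11)=-1079, T(12)=-1729, T(13)=-3384; answer -3384
Step 2: A1 = -3384; m = 86942; 86942 = 2 * 29 * 1499; number of divisors = (1+1) * (1+1) * (1+1) = 8; answer 8
Step 3: A2 = 8; r = 3; total draws C(13,6) = 1716; favorable C(10,6) = 210; P = 35/286; answer 35/286
Step 4: A3 = 35/286; threaded value p + q = 321; c = 29; 8*(29)^4 + 6*(29)^3 - 8*(29)^2 - 6*(29)^1 - 7 = (5658248) + (146334) + (-6728) + (-174) + (-7) = 5797673; answer 5797673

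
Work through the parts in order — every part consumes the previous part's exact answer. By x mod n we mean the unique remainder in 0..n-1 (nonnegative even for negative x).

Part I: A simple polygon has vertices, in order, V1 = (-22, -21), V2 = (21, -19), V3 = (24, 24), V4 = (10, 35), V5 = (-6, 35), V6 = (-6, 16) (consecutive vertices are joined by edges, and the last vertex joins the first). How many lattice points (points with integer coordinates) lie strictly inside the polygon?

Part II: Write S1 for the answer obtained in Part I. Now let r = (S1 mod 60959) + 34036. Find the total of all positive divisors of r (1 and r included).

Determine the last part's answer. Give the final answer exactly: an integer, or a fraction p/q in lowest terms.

35804

Part I: cross terms: (-22*-19 - 21*-21)=859, (21*24 - 24*-19)=960, (24*35 - 10*24)=600, (10*35 - -6*35)=560, (-6*16 - -6*35)=114, (-6*-21 - -22*16)=478; twice the area = |3571| = 3571; area = 3571/2; boundary points = 1 + 1 + 1 + 16 + 19 + 1 = 39; strictly interior points = area - boundary/2 + 1 = 1767; answer 1767
Part II: S1 = 1767; r = 35803; 35803 is prime, so its only divisors are 1 and 35803; sigma = 1 + 35803 = 35804; answer 35804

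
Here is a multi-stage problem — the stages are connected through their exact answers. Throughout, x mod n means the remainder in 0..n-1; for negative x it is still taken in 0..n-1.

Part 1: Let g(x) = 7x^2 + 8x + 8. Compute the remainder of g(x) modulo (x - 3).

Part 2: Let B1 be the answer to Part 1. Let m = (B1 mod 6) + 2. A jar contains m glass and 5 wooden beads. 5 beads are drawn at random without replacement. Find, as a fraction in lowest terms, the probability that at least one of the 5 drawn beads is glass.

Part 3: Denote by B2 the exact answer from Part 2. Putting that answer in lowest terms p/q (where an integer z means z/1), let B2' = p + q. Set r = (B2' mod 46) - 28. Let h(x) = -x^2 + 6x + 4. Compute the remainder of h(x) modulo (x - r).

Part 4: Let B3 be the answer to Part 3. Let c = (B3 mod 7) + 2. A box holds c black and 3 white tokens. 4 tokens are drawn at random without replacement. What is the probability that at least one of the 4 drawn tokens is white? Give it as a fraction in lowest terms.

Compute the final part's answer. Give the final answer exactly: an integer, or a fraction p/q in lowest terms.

34/35

Part 1: remainder = value at the root: 7*(3)^2 + 8*(3)^1 + 8 = (63) + (24) + (8) = 95; answer 95
Part 2: B1 = 95; m = 7; total draws C(12,5) = 792; complement C(5,5) = 1; favorable 792 - 1 = 791; P = 791/792; answer 791/792
Part 3: B2 = 791/792; threaded value p + q = 1583; r = -9; remainder = value at the root: -1*(-9)^2 + 6*(-9)^1 + 4 = (-81) + (-54) + (4) = -131; answer -131
Part 4: B3 = -131; c = 4; total draws C(7,4) = 35; complement C(4,4) = 1; favorable 35 - 1 = 34; P = 34/35; answer 34/35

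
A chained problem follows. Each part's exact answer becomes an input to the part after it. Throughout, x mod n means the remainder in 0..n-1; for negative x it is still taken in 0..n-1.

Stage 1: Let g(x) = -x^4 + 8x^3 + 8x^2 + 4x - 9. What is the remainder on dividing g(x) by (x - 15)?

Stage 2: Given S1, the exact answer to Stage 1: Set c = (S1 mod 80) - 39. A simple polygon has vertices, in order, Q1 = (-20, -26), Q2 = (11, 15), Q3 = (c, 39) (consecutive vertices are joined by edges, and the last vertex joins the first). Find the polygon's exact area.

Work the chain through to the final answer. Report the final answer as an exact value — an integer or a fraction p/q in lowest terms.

Stage 1: remainder = value at the root: -1*(15)^4 + 8*(15)^3 + 8*(15)^2 + 4*(15)^1 - 9 = (-50625) + (27000) + (1800) + (60) + (-9) = -21774; answer -21774
Stage 2: S1 = -21774; c = 27; cross terms: (-20*15 - 11*-26)=-14, (11*39 - 27*15)=24, (27*-26 - -20*39)=78; twice the area = |88| = 88; area = 44; answer 44

44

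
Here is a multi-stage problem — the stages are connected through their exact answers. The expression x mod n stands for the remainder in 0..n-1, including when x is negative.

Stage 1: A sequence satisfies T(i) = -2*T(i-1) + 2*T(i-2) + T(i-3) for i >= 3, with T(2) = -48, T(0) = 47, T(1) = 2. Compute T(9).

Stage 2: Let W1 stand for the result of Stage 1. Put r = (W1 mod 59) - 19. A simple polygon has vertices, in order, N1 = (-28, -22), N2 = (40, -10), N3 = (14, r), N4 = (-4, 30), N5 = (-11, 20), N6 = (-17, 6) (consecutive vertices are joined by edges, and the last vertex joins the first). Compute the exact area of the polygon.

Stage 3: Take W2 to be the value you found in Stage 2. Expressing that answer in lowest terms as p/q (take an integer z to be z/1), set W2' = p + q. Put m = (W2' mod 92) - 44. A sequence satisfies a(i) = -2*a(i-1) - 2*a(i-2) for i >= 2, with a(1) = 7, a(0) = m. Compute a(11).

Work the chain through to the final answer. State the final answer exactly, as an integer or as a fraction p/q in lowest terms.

Stage 1: T(3) = -2*(-48) + 2*(2) + 1*(47) = 147; iterating: T(3)=147, T(4)=-388, T(5)=1022, T(6)=-2673, T(7)=7002, T(8)=-18328, T(9)=47987; answer 47987
Stage 2: W1 = 47987; r = 1; cross terms: (-28*-10 - 40*-22)=1160, (40*1 - 14*-10)=180, (14*30 - -4*1)=424, (-4*20 - -11*30)=250, (-11*6 - -17*20)=274, (-17*-22 - -28*6)=542; twice the area = |2830| = 2830; area = 1415; answer 1415
Stage 3: W2 = 1415; threaded value p + q = 1416; m = -8; a(2) = -2*(7) - 2*(-8) = 2; iterating: a(2)=2, a(3)=-18, a(4)=32, a(5)=-28, a(6)=-8, a(7)=72, a(8)=-128, a(9)=112, a(10)=32, a(11)=-288; answer -288

-288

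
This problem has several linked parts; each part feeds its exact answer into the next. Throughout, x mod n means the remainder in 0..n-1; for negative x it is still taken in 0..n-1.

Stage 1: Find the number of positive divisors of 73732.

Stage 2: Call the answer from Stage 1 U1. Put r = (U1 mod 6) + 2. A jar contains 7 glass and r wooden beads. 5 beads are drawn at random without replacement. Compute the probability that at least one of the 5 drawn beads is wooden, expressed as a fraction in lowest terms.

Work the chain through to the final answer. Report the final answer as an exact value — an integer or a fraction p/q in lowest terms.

5/6

Stage 1: 73732 = 2^2 * 18433; number of divisors = (2+1) * (1+1) = 6; answer 6
Stage 2: U1 = 6; r = 2; total draws C(9,5) = 126; complement C(7,5) = 21; favorable 126 - 21 = 105; P = 5/6; answer 5/6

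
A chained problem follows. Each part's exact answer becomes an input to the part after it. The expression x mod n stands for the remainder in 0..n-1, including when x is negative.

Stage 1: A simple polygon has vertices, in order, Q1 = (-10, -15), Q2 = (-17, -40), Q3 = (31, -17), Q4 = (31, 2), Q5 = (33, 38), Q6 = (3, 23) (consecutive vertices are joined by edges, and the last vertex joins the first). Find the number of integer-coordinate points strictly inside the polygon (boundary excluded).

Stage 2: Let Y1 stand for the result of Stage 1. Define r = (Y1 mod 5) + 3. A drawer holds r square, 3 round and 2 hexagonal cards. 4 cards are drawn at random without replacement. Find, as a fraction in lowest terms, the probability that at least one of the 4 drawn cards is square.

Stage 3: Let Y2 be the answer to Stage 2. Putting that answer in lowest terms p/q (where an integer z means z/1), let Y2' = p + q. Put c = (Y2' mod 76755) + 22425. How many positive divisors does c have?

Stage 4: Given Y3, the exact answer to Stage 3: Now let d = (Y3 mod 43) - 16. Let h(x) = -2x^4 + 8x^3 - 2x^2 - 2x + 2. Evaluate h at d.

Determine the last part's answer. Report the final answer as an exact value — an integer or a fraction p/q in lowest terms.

Stage 1: cross terms: (-10*-40 - -17*-15)=145, (-17*-17 - 31*-40)=1529, (31*2 - 31*-17)=589, (31*38 - 33*2)=1112, (33*23 - 3*38)=645, (3*-15 - -10*23)=185; twice the area = |4205| = 4205; area = 4205/2; boundary points = 1 + 1 + 19 + 2 + 15 + 1 = 39; strictly interior points = area - boundary/2 + 1 = 2084; answer 2084
Stage 2: Y1 = 2084; r = 7; total draws C(12,4) = 495; complement C(5,4) = 5; favorable 495 - 5 = 490; P = 98/99; answer 98/99
Stage 3: Y2 = 98/99; threaded value p + q = 197; c = 22622; 22622 = 2 * 11311; number of divisors = (1+1) * (1+1) = 4; answer 4
Stage 4: Y3 = 4; d = -12; -2*(-12)^4 + 8*(-12)^3 - 2*(-12)^2 - 2*(-12)^1 + 2 = (-41472) + (-13824) + (-288) + (24) + (2) = -55558; answer -55558

-55558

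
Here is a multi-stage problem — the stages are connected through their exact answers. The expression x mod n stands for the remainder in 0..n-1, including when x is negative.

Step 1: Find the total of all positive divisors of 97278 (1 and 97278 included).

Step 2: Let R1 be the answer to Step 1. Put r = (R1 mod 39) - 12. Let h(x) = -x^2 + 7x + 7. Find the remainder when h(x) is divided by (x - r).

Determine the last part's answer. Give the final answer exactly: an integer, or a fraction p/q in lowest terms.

19

Step 1: 97278 = 2 * 3 * 31 * 523; sigma = (1 + 2) * (1 + 3) * (1 + 31) * (1 + 523) = 3 * 4 * 32 * 524 = 201216; answer 201216
Step 2: R1 = 201216; r = 3; remainder = value at the root: -1*(3)^2 + 7*(3)^1 + 7 = (-9) + (21) + (7) = 19; answer 19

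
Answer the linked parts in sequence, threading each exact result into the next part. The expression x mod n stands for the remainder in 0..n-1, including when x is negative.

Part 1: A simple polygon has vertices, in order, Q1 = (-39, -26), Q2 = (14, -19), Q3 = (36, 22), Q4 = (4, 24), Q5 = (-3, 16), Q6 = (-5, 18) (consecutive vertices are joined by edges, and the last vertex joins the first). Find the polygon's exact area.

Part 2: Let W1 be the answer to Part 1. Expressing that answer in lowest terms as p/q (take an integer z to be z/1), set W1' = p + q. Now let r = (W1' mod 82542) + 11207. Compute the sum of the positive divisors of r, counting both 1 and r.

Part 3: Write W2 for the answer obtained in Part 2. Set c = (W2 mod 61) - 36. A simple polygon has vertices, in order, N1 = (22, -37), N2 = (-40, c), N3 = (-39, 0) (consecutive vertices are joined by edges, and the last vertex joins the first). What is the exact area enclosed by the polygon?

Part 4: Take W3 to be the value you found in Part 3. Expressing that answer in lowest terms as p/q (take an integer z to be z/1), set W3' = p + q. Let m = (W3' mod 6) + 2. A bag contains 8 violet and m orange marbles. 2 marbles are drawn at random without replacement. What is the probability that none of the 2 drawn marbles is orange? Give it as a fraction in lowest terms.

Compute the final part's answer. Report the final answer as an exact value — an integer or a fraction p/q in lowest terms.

Part 1: cross terms: (-39*-19 - 14*-26)=1105, (14*22 - 36*-19)=992, (36*24 - 4*22)=776, (4*16 - -3*24)=136, (-3*18 - -5*16)=26, (-5*-26 - -39*18)=832; twice the area = |3867| = 3867; area = 3867/2; answer 3867/2
Part 2: W1 = 3867/2; threaded value p + q = 3869; r = 15076; 15076 = 2^2 * 3769; sigma = (1 + 2 + 4) * (1 + 3769) = 7 * 3770 = 26390; answer 26390
Part 3: W2 = 26390; c = 2; cross terms: (22*2 - -40*-37)=-1436, (-40*0 - -39*2)=78, (-39*-37 - 22*0)=1443; twice the area = |85| = 85; area = 85/2; answer 85/2
Part 4: W3 = 85/2; threaded value p + q = 87; m = 5; total draws C(13,2) = 78; favorable C(8,2) = 28; P = 14/39; answer 14/39

14/39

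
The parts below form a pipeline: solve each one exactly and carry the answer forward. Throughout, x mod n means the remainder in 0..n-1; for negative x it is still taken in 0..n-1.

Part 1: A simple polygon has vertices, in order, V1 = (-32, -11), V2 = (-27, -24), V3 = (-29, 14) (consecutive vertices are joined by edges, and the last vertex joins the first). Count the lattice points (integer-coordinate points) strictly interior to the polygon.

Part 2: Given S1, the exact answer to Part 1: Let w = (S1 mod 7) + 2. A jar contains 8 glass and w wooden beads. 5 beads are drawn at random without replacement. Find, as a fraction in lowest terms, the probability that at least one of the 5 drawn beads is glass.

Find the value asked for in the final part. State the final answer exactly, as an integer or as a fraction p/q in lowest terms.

998/1001

Part 1: cross terms: (-32*-24 - -27*-11)=471, (-27*14 - -29*-24)=-1074, (-29*-11 - -32*14)=767; twice the area = |164| = 164; area = 82; boundary points = 1 + 2 + 1 = 4; strictly interior points = area - boundary/2 + 1 = 81; answer 81
Part 2: S1 = 81; w = 6; total draws C(14,5) = 2002; complement C(6,5) = 6; favorable 2002 - 6 = 1996; P = 998/1001; answer 998/1001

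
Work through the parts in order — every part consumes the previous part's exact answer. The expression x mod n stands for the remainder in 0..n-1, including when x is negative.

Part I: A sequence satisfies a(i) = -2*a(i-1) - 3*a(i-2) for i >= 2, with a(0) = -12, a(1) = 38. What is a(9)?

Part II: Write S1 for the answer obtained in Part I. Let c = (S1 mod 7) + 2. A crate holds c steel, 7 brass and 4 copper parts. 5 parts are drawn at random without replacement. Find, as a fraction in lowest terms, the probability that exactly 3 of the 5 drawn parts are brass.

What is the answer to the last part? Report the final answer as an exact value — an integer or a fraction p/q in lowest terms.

140/429

Part I: a(2) = -2*(38) - 3*(-12) = -40; iterating: a(2)=-40, a(3)=-34, a(4)=188, a(5)=-274, a(6)=-16, a(7)=854, a(8)=-1660, a(9)=758; answer 758
Part II: S1 = 758; c = 4; total draws C(15,5) = 3003; favorable C(7,3)*C(8,2) = 980; P = 140/429; answer 140/429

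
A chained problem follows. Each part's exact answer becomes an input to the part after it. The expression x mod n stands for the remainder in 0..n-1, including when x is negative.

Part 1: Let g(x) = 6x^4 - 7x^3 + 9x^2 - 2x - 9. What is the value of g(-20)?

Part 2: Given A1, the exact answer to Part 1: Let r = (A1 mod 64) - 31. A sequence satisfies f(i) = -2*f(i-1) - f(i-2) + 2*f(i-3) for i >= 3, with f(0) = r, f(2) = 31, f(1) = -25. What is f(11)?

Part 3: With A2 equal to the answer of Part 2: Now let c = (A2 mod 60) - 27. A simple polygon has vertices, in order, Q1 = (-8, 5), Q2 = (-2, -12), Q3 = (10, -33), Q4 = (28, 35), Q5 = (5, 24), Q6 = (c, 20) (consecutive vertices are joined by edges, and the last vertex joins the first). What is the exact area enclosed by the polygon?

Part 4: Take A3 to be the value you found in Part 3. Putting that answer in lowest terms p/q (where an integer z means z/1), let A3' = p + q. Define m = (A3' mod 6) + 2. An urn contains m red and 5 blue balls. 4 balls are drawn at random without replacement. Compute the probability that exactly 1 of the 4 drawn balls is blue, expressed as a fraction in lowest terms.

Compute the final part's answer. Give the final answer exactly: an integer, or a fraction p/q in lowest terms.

35/99

Part 1: 6*(-20)^4 - 7*(-20)^3 + 9*(-20)^2 - 2*(-20)^1 - 9 = (960000) + (56000) + (3600) + (40) + (-9) = 1019631; answer 1019631
Part 2: A1 = 1019631; r = 16; f(3) = -2*(31) - 1*(-25) + 2*(16) = -5; iterating: f(3)=-5, f(4)=-71, f(5)=209, f(6)=-357, f(7)=363, f(8)=49, f(9)=-1175, f(10)=3027, f(11)=-4781; answer -4781
Part 3: A2 = -4781; c = -8; cross terms: (-8*-12 - -2*5)=106, (-2*-33 - 10*-12)=186, (10*35 - 28*-33)=1274, (28*24 - 5*35)=497, (5*20 - -8*24)=292, (-8*5 - -8*20)=120; twice the area = |2475| = 2475; area = 2475/2; answer 2475/2
Part 4: A3 = 2475/2; threaded value p + q = 2477; m = 7; total draws C(12,4) = 495; favorable C(5,1)*C(7,3) = 175; P = 35/99; answer 35/99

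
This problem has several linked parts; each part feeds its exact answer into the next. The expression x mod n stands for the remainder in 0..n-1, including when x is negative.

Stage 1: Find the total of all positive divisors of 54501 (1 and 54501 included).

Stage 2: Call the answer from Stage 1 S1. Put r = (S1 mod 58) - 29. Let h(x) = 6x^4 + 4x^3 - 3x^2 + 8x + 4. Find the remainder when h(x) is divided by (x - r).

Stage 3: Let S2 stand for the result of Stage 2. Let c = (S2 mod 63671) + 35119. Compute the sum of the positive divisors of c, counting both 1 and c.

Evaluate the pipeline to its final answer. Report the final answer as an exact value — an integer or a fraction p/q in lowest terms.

71934

Stage 1: 54501 = 3 * 37 * 491; sigma = (1 + 3) * (1 + 37) * (1 + 491) = 4 * 38 * 492 = 74784; answer 74784
Stage 2: S1 = 74784; r = -7; remainder = value at the root: 6*(-7)^4 + 4*(-7)^3 - 3*(-7)^2 + 8*(-7)^1 + 4 = (14406) + (-1372) + (-147) + (-56) + (4) = 12835; answer 12835
Stage 3: S2 = 12835; c = 47954; 47954 = 2 * 23977; sigma = (1 + 2) * (1 + 23977) = 3 * 23978 = 71934; answer 71934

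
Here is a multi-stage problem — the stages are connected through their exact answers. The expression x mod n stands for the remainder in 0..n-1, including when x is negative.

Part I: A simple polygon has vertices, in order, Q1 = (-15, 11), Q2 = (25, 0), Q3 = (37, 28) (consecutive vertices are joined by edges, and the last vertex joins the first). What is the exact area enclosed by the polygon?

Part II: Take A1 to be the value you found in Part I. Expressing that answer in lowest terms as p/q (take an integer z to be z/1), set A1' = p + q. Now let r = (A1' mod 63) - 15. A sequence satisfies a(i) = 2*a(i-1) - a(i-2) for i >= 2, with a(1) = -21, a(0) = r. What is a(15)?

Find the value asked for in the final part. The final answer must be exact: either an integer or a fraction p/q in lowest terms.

-945

Part I: cross terms: (-15*0 - 25*11)=-275, (25*28 - 37*0)=700, (37*11 - -15*28)=827; twice the area = |1252| = 1252; area = 626; answer 626
Part II: A1 = 626; threaded value p + q = 627; r = 45; a(2) = 2*(-21) - 1*(45) = -87; iterating: a(2)=-87, a(3)=-153, a(4)=-219, a(5)=-285, a(6)=-351, a(7)=-417, a(8)=-483, a(9)=-549, a(10)=-615, a(11)=-681, a(12)=-747, a(13)=-813, a(14)=-879, a(15)=-945; answer -945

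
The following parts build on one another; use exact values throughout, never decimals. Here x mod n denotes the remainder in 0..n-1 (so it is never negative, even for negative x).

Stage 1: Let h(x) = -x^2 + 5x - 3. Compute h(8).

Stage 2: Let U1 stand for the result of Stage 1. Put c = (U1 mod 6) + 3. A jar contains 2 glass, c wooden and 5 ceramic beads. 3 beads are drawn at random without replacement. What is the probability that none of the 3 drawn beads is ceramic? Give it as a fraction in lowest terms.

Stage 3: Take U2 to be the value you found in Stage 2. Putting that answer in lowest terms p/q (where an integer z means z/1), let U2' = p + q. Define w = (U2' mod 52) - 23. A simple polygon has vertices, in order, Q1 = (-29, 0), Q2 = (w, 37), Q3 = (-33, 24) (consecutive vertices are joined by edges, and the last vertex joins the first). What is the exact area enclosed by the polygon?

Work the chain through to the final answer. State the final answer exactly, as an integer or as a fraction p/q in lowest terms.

Stage 1: -1*(8)^2 + 5*(8)^1 - 3 = (-64) + (40) + (-3) = -27; answer -27
Stage 2: U1 = -27; c = 6; total draws C(13,3) = 286; favorable C(8,3) = 56; P = 28/143; answer 28/143
Stage 3: U2 = 28/143; threaded value p + q = 171; w = -8; cross terms: (-29*37 - -8*0)=-1073, (-8*24 - -33*37)=1029, (-33*0 - -29*24)=696; twice the area = |652| = 652; area = 326; answer 326

326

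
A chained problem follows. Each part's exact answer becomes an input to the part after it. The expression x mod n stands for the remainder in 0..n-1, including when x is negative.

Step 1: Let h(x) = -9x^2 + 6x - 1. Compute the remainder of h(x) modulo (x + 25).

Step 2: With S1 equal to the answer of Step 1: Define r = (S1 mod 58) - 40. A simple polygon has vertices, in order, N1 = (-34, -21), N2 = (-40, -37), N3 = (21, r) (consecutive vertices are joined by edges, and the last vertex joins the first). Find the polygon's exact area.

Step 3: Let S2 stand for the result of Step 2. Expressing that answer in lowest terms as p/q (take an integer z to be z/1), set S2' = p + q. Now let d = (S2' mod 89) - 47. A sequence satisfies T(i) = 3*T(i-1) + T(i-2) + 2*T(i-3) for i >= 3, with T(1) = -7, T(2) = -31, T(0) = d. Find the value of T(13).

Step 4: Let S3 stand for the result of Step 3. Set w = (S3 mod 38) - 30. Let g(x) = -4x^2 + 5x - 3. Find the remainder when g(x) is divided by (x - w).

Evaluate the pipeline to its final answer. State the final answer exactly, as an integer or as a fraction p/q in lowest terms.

-128

Step 1: remainder = value at the root: -9*(-25)^2 + 6*(-25)^1 - 1 = (-5625) + (-150) + (-1) = -5776; answer -5776
Step 2: S1 = -5776; r = -16; cross terms: (-34*-37 - -40*-21)=418, (-40*-16 - 21*-37)=1417, (21*-21 - -34*-16)=-985; twice the area = |850| = 850; area = 425; answer 425
Step 3: S2 = 425; threaded value p + q = 426; d = 23; T(3) = 3*(-31) + 1*(-7) + 2*(23) = -54; iterating: T(3)=-54, T(4)=-207, T(5)=-737, T(6)=-2526, T(7)=-8729, T(8)=-30187, T(9)=-104342, T(10)=-360671, T(11)=-1246729, T(12)=-4309542, T(13)=-14896697; answer -14896697
Step 4: S3 = -14896697; w = -5; remainder = value at the root: -4*(-5)^2 + 5*(-5)^1 - 3 = (-100) + (-25) + (-3) = -128; answer -128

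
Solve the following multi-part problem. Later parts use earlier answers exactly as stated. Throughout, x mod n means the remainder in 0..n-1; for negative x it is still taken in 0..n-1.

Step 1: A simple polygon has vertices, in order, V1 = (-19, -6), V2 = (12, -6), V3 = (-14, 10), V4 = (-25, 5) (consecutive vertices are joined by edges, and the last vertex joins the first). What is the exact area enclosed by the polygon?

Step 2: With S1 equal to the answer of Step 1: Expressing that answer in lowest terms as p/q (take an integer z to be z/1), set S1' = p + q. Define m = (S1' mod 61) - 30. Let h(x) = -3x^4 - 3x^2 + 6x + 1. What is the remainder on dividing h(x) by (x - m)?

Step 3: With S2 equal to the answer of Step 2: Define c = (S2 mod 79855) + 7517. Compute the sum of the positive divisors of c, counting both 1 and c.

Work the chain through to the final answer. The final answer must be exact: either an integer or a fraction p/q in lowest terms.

77152

Step 1: cross terms: (-19*-6 - 12*-6)=186, (12*10 - -14*-6)=36, (-14*5 - -25*10)=180, (-25*-6 - -19*5)=245; twice the area = |647| = 647; area = 647/2; answer 647/2
Step 2: S1 = 647/2; threaded value p + q = 649; m = 9; remainder = value at the root: -3*(9)^4 - 3*(9)^2 + 6*(9)^1 + 1 = (-19683) + (-243) + (54) + (1) = -19871; answer -19871
Step 3: S2 = -19871; c = 67501; 67501 = 7 * 9643; sigma = (1 + 7) * (1 + 9643) = 8 * 9644 = 77152; answer 77152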